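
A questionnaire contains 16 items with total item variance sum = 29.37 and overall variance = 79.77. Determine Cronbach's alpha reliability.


alpha = (k/(k-1)) * (1 - sum(si^2)/s_total^2)
= (16/15) * (1 - 29.37/79.77)
alpha = 0.6739

0.6739


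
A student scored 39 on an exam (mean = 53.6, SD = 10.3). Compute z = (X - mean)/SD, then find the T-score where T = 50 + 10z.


z = (X - mean) / SD = (39 - 53.6) / 10.3
z = -14.6 / 10.3
z = -1.4175
T-score = T = 50 + 10z
Carry z at full precision (z = -14.6 / 10.3) into the conversion:
T-score = 50 + 10 * (-14.6 / 10.3) = 50 + -146 / 10.3
T-score = 50 + -14.1748
T-score = 35.8252

35.8252


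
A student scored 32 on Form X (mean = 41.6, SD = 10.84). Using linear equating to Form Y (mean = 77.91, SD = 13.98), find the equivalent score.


slope = SD_Y / SD_X = 13.98 / 10.84 ~ 1.2897
intercept = mean_Y - slope * mean_X = 77.91 - (13.98 / 10.84) * 41.6 ~ 24.2598
Y = slope * X + intercept. To avoid rounding drift from the rounded slope/intercept, evaluate the equivalent form Y = mean_Y + SD_Y * (X - mean_X) / SD_X at full precision:
Y = 77.91 + 13.98 * (32 - 41.6) / 10.84
Y = 77.91 - 13.98 * 9.6 / 10.84
Y = 77.91 - 134.208 / 10.84
Y = 77.91 - 12.3808
Y = 65.5292

65.5292


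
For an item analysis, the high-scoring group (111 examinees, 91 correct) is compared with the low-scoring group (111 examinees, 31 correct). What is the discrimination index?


p_upper = 91/111 = 0.8198
p_lower = 31/111 = 0.2793
D = 0.8198 - 0.2793 = 0.5405

0.5405


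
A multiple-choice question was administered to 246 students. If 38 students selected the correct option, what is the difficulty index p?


Item difficulty p = number correct / total examinees
p = 38 / 246
p = 0.1545

0.1545


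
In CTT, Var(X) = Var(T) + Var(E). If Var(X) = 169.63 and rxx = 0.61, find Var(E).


var_true = rxx * var_obs = 0.61 * 169.63 = 103.4743
var_error = var_obs - var_true
var_error = 169.63 - 103.4743
var_error = 66.1557

66.1557


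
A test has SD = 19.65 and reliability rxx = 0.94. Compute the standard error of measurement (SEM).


SEM = SD * sqrt(1 - rxx)
SEM = 19.65 * sqrt(1 - 0.94)
SEM = 19.65 * sqrt(0.06) = 19.65 * 0.244949
SEM = 4.8132

4.8132


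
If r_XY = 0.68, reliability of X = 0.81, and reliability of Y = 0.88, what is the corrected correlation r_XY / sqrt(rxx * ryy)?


r_corrected = rxy / sqrt(rxx * ryy)
= 0.68 / sqrt(0.81 * 0.88)
= 0.68 / sqrt(0.7128)
= 0.68 / 0.844275
r_corrected = 0.8054

0.8054


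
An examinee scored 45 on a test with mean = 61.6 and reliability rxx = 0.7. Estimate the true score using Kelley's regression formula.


T_est = rxx * X + (1 - rxx) * mean
T_est = 0.7 * 45 + 0.3 * 61.6
T_est = 31.5 + 18.48
T_est = 49.98

49.98


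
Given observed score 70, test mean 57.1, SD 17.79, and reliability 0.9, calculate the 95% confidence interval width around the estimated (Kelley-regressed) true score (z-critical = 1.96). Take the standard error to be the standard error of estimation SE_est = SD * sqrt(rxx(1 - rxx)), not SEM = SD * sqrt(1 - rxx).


True score estimate = 0.9*70 + 0.1*57.1 = 68.71
SE_est = SD * sqrt(rxx * (1 - rxx)) = 17.79 * sqrt(0.9 * 0.1) = 17.79 * sqrt(0.09) = 5.337
CI = T_est +/- z * SE_est, so width = 2 * z * SE_est = 2 * 1.96 * 5.337
Width = 20.921

20.921


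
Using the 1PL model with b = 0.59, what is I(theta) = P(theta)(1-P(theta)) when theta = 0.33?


P = 1/(1+exp(-(0.33-0.59))) = 0.4354
I = P*(1-P) = 0.4354 * 0.5646
I = 0.2458

0.2458


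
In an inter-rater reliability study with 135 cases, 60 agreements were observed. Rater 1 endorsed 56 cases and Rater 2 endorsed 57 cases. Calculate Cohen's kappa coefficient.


P_o = 60/135 = 0.444444
P_e = (56*57 + 79*78) / 18225 = 0.513251
kappa = (P_o - P_e) / (1 - P_e)
kappa = (0.444444 - 0.513251) / (1 - 0.513251)
kappa = -0.1414

-0.1414


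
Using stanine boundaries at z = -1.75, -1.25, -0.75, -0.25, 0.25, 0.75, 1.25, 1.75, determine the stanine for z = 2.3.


Stanine boundaries: [-1.75, -1.25, -0.75, -0.25, 0.25, 0.75, 1.25, 1.75]
z = 2.3
Check each boundary:
  z >= -1.75 -> could be stanine 2
  z >= -1.25 -> could be stanine 3
  z >= -0.75 -> could be stanine 4
  z >= -0.25 -> could be stanine 5
  z >= 0.25 -> could be stanine 6
  z >= 0.75 -> could be stanine 7
  z >= 1.25 -> could be stanine 8
  z >= 1.75 -> could be stanine 9
Highest qualifying boundary gives stanine = 9

9


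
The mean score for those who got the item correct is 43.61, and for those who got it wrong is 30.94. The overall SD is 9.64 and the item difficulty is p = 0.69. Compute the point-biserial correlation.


q = 1 - p = 0.31
rpb = ((M1 - M0) / SD) * sqrt(p * q)
rpb = ((43.61 - 30.94) / 9.64) * sqrt(0.69 * 0.31)
rpb = 0.6079

0.6079


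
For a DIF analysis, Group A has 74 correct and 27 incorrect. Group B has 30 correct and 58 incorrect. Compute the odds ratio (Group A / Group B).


Odds_A = 74/27 = 2.7407
Odds_B = 30/58 = 0.5172
OR = Odds_A / Odds_B = 2.7407 / 0.5172
Exactly, OR = (74 * 58) / (27 * 30) = 4292 / 810
OR = 5.2988

5.2988


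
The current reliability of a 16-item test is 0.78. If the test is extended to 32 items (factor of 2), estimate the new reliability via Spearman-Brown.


r_new = (n * rxx) / (1 + (n-1) * rxx)
r_new = (2 * 0.78) / (1 + 1 * 0.78)
r_new = 1.56 / 1.78
r_new = 0.8764

0.8764


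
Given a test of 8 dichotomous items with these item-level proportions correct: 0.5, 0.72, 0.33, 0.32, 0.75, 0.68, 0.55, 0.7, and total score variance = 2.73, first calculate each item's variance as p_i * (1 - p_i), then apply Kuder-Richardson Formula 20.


For each item, compute p_i * q_i:
  Item 1: 0.5 * 0.5 = 0.25
  Item 2: 0.72 * 0.28 = 0.2016
  Item 3: 0.33 * 0.67 = 0.2211
  Item 4: 0.32 * 0.68 = 0.2176
  Item 5: 0.75 * 0.25 = 0.1875
  Item 6: 0.68 * 0.32 = 0.2176
  Item 7: 0.55 * 0.45 = 0.2475
  Item 8: 0.7 * 0.3 = 0.21
Sum(p_i * q_i) = 0.25 + 0.2016 + 0.2211 + 0.2176 + 0.1875 + 0.2176 + 0.2475 + 0.21 = 1.7529
KR-20 = (k/(k-1)) * (1 - Sum(p_i*q_i) / Var_total)
= (8/7) * (1 - 1.7529/2.73)
= 1.1429 * 0.3579
KR-20 = 0.409

0.409


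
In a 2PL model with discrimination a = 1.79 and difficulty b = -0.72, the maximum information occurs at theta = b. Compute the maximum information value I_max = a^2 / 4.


For 2PL, max info at theta = b = -0.72
I_max = a^2 / 4 = 1.79^2 / 4
= 3.2041 / 4
I_max = 0.801

0.801


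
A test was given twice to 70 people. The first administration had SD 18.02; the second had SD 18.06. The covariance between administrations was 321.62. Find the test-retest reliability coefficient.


r = cov(X,Y) / (SD_X * SD_Y)
r = 321.62 / (18.02 * 18.06)
r = 321.62 / 325.4412
r = 0.9883

0.9883


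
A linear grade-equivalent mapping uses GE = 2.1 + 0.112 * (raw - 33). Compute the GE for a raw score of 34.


raw - median = 34 - 33 = 1
slope * diff = 0.112 * 1 = 0.112
GE = 2.1 + 0.112
GE = 2.212

2.212


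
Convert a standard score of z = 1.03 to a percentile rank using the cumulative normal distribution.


CDF(z) = 0.5 * (1 + erf(z/sqrt(2)))
erf(0.7283) = 0.697
CDF = 0.8485
Percentile rank = 0.8485 * 100 = 84.85

84.85


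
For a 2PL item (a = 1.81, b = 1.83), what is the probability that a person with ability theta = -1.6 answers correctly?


a*(theta - b) = 1.81 * (-1.6 - 1.83) = -6.2083
exp(--6.2083) = 496.8559
P = 1 / (1 + 496.8559)
P = 0.002

0.002


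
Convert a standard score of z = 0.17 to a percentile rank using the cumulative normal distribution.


CDF(z) = 0.5 * (1 + erf(z/sqrt(2)))
erf(0.1202) = 0.135
CDF = 0.5675
Percentile rank = 0.5675 * 100 = 56.75

56.75


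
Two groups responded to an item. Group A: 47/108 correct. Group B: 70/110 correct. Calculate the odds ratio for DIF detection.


Odds_A = 47/61 = 0.7705
Odds_B = 70/40 = 1.75
OR = Odds_A / Odds_B = 0.7705 / 1.75
Exactly, OR = (47 * 40) / (61 * 70) = 1880 / 4270
OR = 0.4403

0.4403


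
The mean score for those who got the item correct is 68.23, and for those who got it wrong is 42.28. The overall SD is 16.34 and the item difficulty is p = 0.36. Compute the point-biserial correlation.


q = 1 - p = 0.64
rpb = ((M1 - M0) / SD) * sqrt(p * q)
rpb = ((68.23 - 42.28) / 16.34) * sqrt(0.36 * 0.64)
rpb = 0.7623

0.7623


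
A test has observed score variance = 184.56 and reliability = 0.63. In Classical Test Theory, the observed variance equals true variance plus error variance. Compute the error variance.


var_true = rxx * var_obs = 0.63 * 184.56 = 116.2728
var_error = var_obs - var_true
var_error = 184.56 - 116.2728
var_error = 68.2872

68.2872


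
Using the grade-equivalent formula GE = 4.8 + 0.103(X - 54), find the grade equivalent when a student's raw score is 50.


raw - median = 50 - 54 = -4
slope * diff = 0.103 * -4 = -0.412
GE = 4.8 + -0.412
GE = 4.388

4.388


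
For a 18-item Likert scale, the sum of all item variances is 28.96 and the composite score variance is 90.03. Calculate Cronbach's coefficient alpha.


alpha = (k/(k-1)) * (1 - sum(si^2)/s_total^2)
= (18/17) * (1 - 28.96/90.03)
alpha = 0.7182

0.7182


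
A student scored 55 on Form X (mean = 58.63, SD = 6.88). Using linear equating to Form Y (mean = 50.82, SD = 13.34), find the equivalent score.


slope = SD_Y / SD_X = 13.34 / 6.88 ~ 1.939
intercept = mean_Y - slope * mean_X = 50.82 - (13.34 / 6.88) * 58.63 ~ -62.8608
Y = slope * X + intercept. To avoid rounding drift from the rounded slope/intercept, evaluate the equivalent form Y = mean_Y + SD_Y * (X - mean_X) / SD_X at full precision:
Y = 50.82 + 13.34 * (55 - 58.63) / 6.88
Y = 50.82 - 13.34 * 3.63 / 6.88
Y = 50.82 - 48.4242 / 6.88
Y = 50.82 - 7.0384
Y = 43.7816

43.7816


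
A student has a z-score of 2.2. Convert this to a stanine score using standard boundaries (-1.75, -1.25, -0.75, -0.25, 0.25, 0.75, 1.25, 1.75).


Stanine boundaries: [-1.75, -1.25, -0.75, -0.25, 0.25, 0.75, 1.25, 1.75]
z = 2.2
Check each boundary:
  z >= -1.75 -> could be stanine 2
  z >= -1.25 -> could be stanine 3
  z >= -0.75 -> could be stanine 4
  z >= -0.25 -> could be stanine 5
  z >= 0.25 -> could be stanine 6
  z >= 0.75 -> could be stanine 7
  z >= 1.25 -> could be stanine 8
  z >= 1.75 -> could be stanine 9
Highest qualifying boundary gives stanine = 9

9


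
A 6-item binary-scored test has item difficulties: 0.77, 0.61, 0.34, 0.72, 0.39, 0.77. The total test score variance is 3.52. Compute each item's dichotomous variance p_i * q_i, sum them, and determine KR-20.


For each item, compute p_i * q_i:
  Item 1: 0.77 * 0.23 = 0.1771
  Item 2: 0.61 * 0.39 = 0.2379
  Item 3: 0.34 * 0.66 = 0.2244
  Item 4: 0.72 * 0.28 = 0.2016
  Item 5: 0.39 * 0.61 = 0.2379
  Item 6: 0.77 * 0.23 = 0.1771
Sum(p_i * q_i) = 0.1771 + 0.2379 + 0.2244 + 0.2016 + 0.2379 + 0.1771 = 1.256
KR-20 = (k/(k-1)) * (1 - Sum(p_i*q_i) / Var_total)
= (6/5) * (1 - 1.256/3.52)
= 1.2 * 0.6432
KR-20 = 0.7718

0.7718


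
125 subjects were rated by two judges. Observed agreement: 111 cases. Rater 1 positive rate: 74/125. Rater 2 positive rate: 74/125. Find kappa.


P_o = 111/125 = 0.888
P_e = (74*74 + 51*51) / 15625 = 0.516928
kappa = (P_o - P_e) / (1 - P_e)
kappa = (0.888 - 0.516928) / (1 - 0.516928)
kappa = 0.7682

0.7682


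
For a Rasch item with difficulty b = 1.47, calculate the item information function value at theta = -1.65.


P = 1/(1+exp(-(-1.65-1.47))) = 0.0423
I = P*(1-P) = 0.0423 * 0.9577
I = 0.0405

0.0405


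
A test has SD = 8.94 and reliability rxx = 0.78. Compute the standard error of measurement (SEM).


SEM = SD * sqrt(1 - rxx)
SEM = 8.94 * sqrt(1 - 0.78)
SEM = 8.94 * sqrt(0.22) = 8.94 * 0.469042
SEM = 4.1932

4.1932


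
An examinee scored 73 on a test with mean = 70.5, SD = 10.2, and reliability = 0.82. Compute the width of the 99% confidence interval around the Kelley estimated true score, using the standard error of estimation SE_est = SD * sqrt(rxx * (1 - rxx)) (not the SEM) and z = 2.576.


True score estimate = 0.82*73 + 0.18*70.5 = 72.55
SE_est = SD * sqrt(rxx * (1 - rxx)) = 10.2 * sqrt(0.82 * 0.18) = 10.2 * sqrt(0.1476) = 3.918712
CI = T_est +/- z * SE_est, so width = 2 * z * SE_est = 2 * 2.576 * 3.918712
Width = 20.1892

20.1892


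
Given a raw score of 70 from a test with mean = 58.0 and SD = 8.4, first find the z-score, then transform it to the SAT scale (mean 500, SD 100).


z = (X - mean) / SD = (70 - 58.0) / 8.4
z = 12.0 / 8.4
z = 1.4286
SAT-scale = SAT = 500 + 100z
Carry z at full precision (z = 12.0 / 8.4) into the conversion:
SAT-scale = 500 + 100 * (12.0 / 8.4) = 500 + 1200 / 8.4
SAT-scale = 500 + 142.8571
SAT-scale = 642.8571

642.8571


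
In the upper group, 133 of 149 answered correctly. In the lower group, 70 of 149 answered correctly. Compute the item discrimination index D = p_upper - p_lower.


p_upper = 133/149 = 0.8926
p_lower = 70/149 = 0.4698
D = 0.8926 - 0.4698 = 0.4228

0.4228


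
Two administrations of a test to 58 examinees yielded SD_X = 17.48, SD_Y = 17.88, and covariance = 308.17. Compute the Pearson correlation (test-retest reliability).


r = cov(X,Y) / (SD_X * SD_Y)
r = 308.17 / (17.48 * 17.88)
r = 308.17 / 312.5424
r = 0.986

0.986


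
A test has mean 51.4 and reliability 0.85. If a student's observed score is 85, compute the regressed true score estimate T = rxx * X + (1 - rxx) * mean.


T_est = rxx * X + (1 - rxx) * mean
T_est = 0.85 * 85 + 0.15 * 51.4
T_est = 72.25 + 7.71
T_est = 79.96

79.96


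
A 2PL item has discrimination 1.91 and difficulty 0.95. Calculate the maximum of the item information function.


For 2PL, max info at theta = b = 0.95
I_max = a^2 / 4 = 1.91^2 / 4
= 3.6481 / 4
I_max = 0.912

0.912


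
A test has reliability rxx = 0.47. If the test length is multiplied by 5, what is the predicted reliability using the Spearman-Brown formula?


r_new = (n * rxx) / (1 + (n-1) * rxx)
r_new = (5 * 0.47) / (1 + 4 * 0.47)
r_new = 2.35 / 2.88
r_new = 0.816

0.816


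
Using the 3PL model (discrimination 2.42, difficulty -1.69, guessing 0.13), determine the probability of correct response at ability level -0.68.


logit = 2.42*(-0.68 - -1.69) = 2.4442
P* = 1/(1 + exp(-2.4442)) = 0.9201
P = 0.13 + (1 - 0.13) * 0.9201
P = 0.9305

0.9305


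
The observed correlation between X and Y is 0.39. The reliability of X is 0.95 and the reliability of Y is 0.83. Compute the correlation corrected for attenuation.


r_corrected = rxy / sqrt(rxx * ryy)
= 0.39 / sqrt(0.95 * 0.83)
= 0.39 / sqrt(0.7885)
= 0.39 / 0.887975
r_corrected = 0.4392

0.4392


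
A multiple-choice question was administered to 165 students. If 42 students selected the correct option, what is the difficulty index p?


Item difficulty p = number correct / total examinees
p = 42 / 165
p = 0.2545

0.2545


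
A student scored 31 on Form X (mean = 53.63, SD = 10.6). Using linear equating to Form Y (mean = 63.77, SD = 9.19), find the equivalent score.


slope = SD_Y / SD_X = 9.19 / 10.6 ~ 0.867
intercept = mean_Y - slope * mean_X = 63.77 - (9.19 / 10.6) * 53.63 ~ 17.2738
Y = slope * X + intercept. To avoid rounding drift from the rounded slope/intercept, evaluate the equivalent form Y = mean_Y + SD_Y * (X - mean_X) / SD_X at full precision:
Y = 63.77 + 9.19 * (31 - 53.63) / 10.6
Y = 63.77 - 9.19 * 22.63 / 10.6
Y = 63.77 - 207.9697 / 10.6
Y = 63.77 - 19.6198
Y = 44.1502

44.1502


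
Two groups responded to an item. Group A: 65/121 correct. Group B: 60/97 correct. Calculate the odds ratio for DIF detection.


Odds_A = 65/56 = 1.1607
Odds_B = 60/37 = 1.6216
OR = Odds_A / Odds_B = 1.1607 / 1.6216
Exactly, OR = (65 * 37) / (56 * 60) = 2405 / 3360
OR = 0.7158

0.7158


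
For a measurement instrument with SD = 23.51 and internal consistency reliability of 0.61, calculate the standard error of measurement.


SEM = SD * sqrt(1 - rxx)
SEM = 23.51 * sqrt(1 - 0.61)
SEM = 23.51 * sqrt(0.39) = 23.51 * 0.6245
SEM = 14.682

14.682


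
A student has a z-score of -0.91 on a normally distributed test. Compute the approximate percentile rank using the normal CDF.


CDF(z) = 0.5 * (1 + erf(z/sqrt(2)))
erf(-0.6435) = -0.6372
CDF = 0.1814
Percentile rank = 0.1814 * 100 = 18.14

18.14


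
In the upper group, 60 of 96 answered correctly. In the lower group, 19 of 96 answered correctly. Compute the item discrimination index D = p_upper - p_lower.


p_upper = 60/96 = 0.625
p_lower = 19/96 = 0.1979
D = 0.625 - 0.1979 = 0.4271

0.4271


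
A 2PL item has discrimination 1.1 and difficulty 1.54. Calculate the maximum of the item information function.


For 2PL, max info at theta = b = 1.54
I_max = a^2 / 4 = 1.1^2 / 4
= 1.21 / 4
I_max = 0.3025

0.3025


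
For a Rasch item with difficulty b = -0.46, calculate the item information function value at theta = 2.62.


P = 1/(1+exp(-(2.62--0.46))) = 0.9561
I = P*(1-P) = 0.9561 * 0.0439
I = 0.042

0.042


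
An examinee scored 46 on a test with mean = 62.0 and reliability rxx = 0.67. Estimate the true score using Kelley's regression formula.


T_est = rxx * X + (1 - rxx) * mean
T_est = 0.67 * 46 + 0.33 * 62.0
T_est = 30.82 + 20.46
T_est = 51.28

51.28


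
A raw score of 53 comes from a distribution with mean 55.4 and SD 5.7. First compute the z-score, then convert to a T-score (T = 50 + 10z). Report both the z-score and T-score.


z = (X - mean) / SD = (53 - 55.4) / 5.7
z = -2.4 / 5.7
z = -0.4211
T-score = T = 50 + 10z
Carry z at full precision (z = -2.4 / 5.7) into the conversion:
T-score = 50 + 10 * (-2.4 / 5.7) = 50 + -24 / 5.7
T-score = 50 + -4.2105
T-score = 45.7895

45.7895


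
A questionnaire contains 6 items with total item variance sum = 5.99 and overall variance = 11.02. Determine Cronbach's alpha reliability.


alpha = (k/(k-1)) * (1 - sum(si^2)/s_total^2)
= (6/5) * (1 - 5.99/11.02)
alpha = 0.5477

0.5477


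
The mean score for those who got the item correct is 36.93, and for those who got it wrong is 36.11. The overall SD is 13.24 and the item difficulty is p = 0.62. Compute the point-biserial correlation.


q = 1 - p = 0.38
rpb = ((M1 - M0) / SD) * sqrt(p * q)
rpb = ((36.93 - 36.11) / 13.24) * sqrt(0.62 * 0.38)
rpb = 0.0301

0.0301


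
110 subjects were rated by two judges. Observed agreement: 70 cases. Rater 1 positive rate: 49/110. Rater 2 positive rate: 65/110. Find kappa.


P_o = 70/110 = 0.636364
P_e = (49*65 + 61*45) / 12100 = 0.490083
kappa = (P_o - P_e) / (1 - P_e)
kappa = (0.636364 - 0.490083) / (1 - 0.490083)
kappa = 0.2869

0.2869


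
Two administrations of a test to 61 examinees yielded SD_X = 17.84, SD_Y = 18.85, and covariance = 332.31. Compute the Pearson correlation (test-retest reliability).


r = cov(X,Y) / (SD_X * SD_Y)
r = 332.31 / (17.84 * 18.85)
r = 332.31 / 336.284
r = 0.9882

0.9882


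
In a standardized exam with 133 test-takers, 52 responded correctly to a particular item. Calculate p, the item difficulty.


Item difficulty p = number correct / total examinees
p = 52 / 133
p = 0.391

0.391


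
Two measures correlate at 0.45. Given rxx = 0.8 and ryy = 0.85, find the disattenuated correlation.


r_corrected = rxy / sqrt(rxx * ryy)
= 0.45 / sqrt(0.8 * 0.85)
= 0.45 / sqrt(0.68)
= 0.45 / 0.824621
r_corrected = 0.5457

0.5457


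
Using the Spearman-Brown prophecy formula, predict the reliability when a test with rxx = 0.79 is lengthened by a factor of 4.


r_new = (n * rxx) / (1 + (n-1) * rxx)
r_new = (4 * 0.79) / (1 + 3 * 0.79)
r_new = 3.16 / 3.37
r_new = 0.9377

0.9377


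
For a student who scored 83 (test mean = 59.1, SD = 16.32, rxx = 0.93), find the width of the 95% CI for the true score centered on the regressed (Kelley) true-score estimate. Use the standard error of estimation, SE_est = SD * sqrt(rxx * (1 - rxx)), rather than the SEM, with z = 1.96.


True score estimate = 0.93*83 + 0.07*59.1 = 81.327
SE_est = SD * sqrt(rxx * (1 - rxx)) = 16.32 * sqrt(0.93 * 0.07) = 16.32 * sqrt(0.0651) = 4.163999
CI = T_est +/- z * SE_est, so width = 2 * z * SE_est = 2 * 1.96 * 4.163999
Width = 16.3229

16.3229


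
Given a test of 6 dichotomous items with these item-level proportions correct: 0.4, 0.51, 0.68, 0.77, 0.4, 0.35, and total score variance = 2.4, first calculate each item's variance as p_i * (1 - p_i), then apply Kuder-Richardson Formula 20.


For each item, compute p_i * q_i:
  Item 1: 0.4 * 0.6 = 0.24
  Item 2: 0.51 * 0.49 = 0.2499
  Item 3: 0.68 * 0.32 = 0.2176
  Item 4: 0.77 * 0.23 = 0.1771
  Item 5: 0.4 * 0.6 = 0.24
  Item 6: 0.35 * 0.65 = 0.2275
Sum(p_i * q_i) = 0.24 + 0.2499 + 0.2176 + 0.1771 + 0.24 + 0.2275 = 1.3521
KR-20 = (k/(k-1)) * (1 - Sum(p_i*q_i) / Var_total)
= (6/5) * (1 - 1.3521/2.4)
= 1.2 * 0.4366
KR-20 = 0.5239

0.5239


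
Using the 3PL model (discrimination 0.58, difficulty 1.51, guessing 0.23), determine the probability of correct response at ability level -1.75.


logit = 0.58*(-1.75 - 1.51) = -1.8908
P* = 1/(1 + exp(--1.8908)) = 0.1312
P = 0.23 + (1 - 0.23) * 0.1312
P = 0.331

0.331


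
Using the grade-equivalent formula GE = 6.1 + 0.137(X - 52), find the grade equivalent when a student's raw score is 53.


raw - median = 53 - 52 = 1
slope * diff = 0.137 * 1 = 0.137
GE = 6.1 + 0.137
GE = 6.237

6.237


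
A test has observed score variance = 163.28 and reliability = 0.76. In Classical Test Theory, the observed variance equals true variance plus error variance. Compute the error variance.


var_true = rxx * var_obs = 0.76 * 163.28 = 124.0928
var_error = var_obs - var_true
var_error = 163.28 - 124.0928
var_error = 39.1872

39.1872


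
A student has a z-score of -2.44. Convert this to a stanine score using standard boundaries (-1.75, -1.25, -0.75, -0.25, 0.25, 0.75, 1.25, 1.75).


Stanine boundaries: [-1.75, -1.25, -0.75, -0.25, 0.25, 0.75, 1.25, 1.75]
z = -2.44
Check each boundary:
  z < -1.75
  z < -1.25
  z < -0.75
  z < -0.25
  z < 0.25
  z < 0.75
  z < 1.25
  z < 1.75
Highest qualifying boundary gives stanine = 1

1


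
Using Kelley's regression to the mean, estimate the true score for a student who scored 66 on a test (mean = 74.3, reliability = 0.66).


T_est = rxx * X + (1 - rxx) * mean
T_est = 0.66 * 66 + 0.34 * 74.3
T_est = 43.56 + 25.262
T_est = 68.822

68.822


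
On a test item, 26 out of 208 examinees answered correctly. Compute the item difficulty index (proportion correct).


Item difficulty p = number correct / total examinees
p = 26 / 208
p = 0.125

0.125


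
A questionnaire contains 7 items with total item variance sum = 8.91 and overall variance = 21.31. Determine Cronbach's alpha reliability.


alpha = (k/(k-1)) * (1 - sum(si^2)/s_total^2)
= (7/6) * (1 - 8.91/21.31)
alpha = 0.6789

0.6789


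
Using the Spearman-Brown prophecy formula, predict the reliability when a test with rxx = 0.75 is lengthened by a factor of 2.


r_new = (n * rxx) / (1 + (n-1) * rxx)
r_new = (2 * 0.75) / (1 + 1 * 0.75)
r_new = 1.5 / 1.75
r_new = 0.8571

0.8571


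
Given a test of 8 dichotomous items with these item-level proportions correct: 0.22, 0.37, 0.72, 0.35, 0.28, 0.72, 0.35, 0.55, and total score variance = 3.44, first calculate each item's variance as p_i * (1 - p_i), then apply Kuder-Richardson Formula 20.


For each item, compute p_i * q_i:
  Item 1: 0.22 * 0.78 = 0.1716
  Item 2: 0.37 * 0.63 = 0.2331
  Item 3: 0.72 * 0.28 = 0.2016
  Item 4: 0.35 * 0.65 = 0.2275
  Item 5: 0.28 * 0.72 = 0.2016
  Item 6: 0.72 * 0.28 = 0.2016
  Item 7: 0.35 * 0.65 = 0.2275
  Item 8: 0.55 * 0.45 = 0.2475
Sum(p_i * q_i) = 0.1716 + 0.2331 + 0.2016 + 0.2275 + 0.2016 + 0.2016 + 0.2275 + 0.2475 = 1.712
KR-20 = (k/(k-1)) * (1 - Sum(p_i*q_i) / Var_total)
= (8/7) * (1 - 1.712/3.44)
= 1.1429 * 0.5023
KR-20 = 0.5741

0.5741


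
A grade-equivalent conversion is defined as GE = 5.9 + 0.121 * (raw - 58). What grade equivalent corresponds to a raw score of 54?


raw - median = 54 - 58 = -4
slope * diff = 0.121 * -4 = -0.484
GE = 5.9 + -0.484
GE = 5.416

5.416


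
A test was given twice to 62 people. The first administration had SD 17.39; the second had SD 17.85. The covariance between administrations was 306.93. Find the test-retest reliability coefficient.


r = cov(X,Y) / (SD_X * SD_Y)
r = 306.93 / (17.39 * 17.85)
r = 306.93 / 310.4115
r = 0.9888

0.9888


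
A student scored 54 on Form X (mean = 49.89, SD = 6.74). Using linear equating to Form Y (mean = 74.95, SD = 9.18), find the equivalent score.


slope = SD_Y / SD_X = 9.18 / 6.74 ~ 1.362
intercept = mean_Y - slope * mean_X = 74.95 - (9.18 / 6.74) * 49.89 ~ 6.9989
Y = slope * X + intercept. To avoid rounding drift from the rounded slope/intercept, evaluate the equivalent form Y = mean_Y + SD_Y * (X - mean_X) / SD_X at full precision:
Y = 74.95 + 9.18 * (54 - 49.89) / 6.74
Y = 74.95 + 9.18 * 4.11 / 6.74
Y = 74.95 + 37.7298 / 6.74
Y = 74.95 + 5.5979
Y = 80.5479

80.5479


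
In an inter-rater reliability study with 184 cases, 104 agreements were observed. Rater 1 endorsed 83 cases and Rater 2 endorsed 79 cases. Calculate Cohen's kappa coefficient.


P_o = 104/184 = 0.565217
P_e = (83*79 + 101*105) / 33856 = 0.506912
kappa = (P_o - P_e) / (1 - P_e)
kappa = (0.565217 - 0.506912) / (1 - 0.506912)
kappa = 0.1182

0.1182


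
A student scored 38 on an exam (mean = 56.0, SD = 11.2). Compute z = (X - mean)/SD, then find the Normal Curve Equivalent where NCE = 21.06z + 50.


z = (X - mean) / SD = (38 - 56.0) / 11.2
z = -18.0 / 11.2
z = -1.6071
NCE = NCE = 21.06z + 50
Carry z at full precision (z = -18.0 / 11.2) into the conversion:
NCE = 21.06 * (-18.0 / 11.2) + 50 = -379.08 / 11.2 + 50
NCE = -33.8464 + 50
NCE = 16.1536

16.1536


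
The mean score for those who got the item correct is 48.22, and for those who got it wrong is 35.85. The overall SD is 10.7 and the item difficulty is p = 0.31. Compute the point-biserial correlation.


q = 1 - p = 0.69
rpb = ((M1 - M0) / SD) * sqrt(p * q)
rpb = ((48.22 - 35.85) / 10.7) * sqrt(0.31 * 0.69)
rpb = 0.5347

0.5347


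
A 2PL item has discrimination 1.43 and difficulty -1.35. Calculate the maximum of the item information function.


For 2PL, max info at theta = b = -1.35
I_max = a^2 / 4 = 1.43^2 / 4
= 2.0449 / 4
I_max = 0.5112

0.5112


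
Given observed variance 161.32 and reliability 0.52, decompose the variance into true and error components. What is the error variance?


var_true = rxx * var_obs = 0.52 * 161.32 = 83.8864
var_error = var_obs - var_true
var_error = 161.32 - 83.8864
var_error = 77.4336

77.4336


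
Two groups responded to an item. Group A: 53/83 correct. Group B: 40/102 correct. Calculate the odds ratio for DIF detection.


Odds_A = 53/30 = 1.7667
Odds_B = 40/62 = 0.6452
OR = Odds_A / Odds_B = 1.7667 / 0.6452
Exactly, OR = (53 * 62) / (30 * 40) = 3286 / 1200
OR = 2.7383

2.7383


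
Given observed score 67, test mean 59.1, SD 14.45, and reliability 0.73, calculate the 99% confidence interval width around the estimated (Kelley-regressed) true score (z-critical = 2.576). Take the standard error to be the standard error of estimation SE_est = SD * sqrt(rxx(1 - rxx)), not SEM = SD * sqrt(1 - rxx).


True score estimate = 0.73*67 + 0.27*59.1 = 64.867
SE_est = SD * sqrt(rxx * (1 - rxx)) = 14.45 * sqrt(0.73 * 0.27) = 14.45 * sqrt(0.1971) = 6.415214
CI = T_est +/- z * SE_est, so width = 2 * z * SE_est = 2 * 2.576 * 6.415214
Width = 33.0512

33.0512


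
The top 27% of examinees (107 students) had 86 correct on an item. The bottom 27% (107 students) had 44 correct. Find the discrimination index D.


p_upper = 86/107 = 0.8037
p_lower = 44/107 = 0.4112
D = 0.8037 - 0.4112 = 0.3925

0.3925


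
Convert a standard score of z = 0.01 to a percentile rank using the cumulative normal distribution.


CDF(z) = 0.5 * (1 + erf(z/sqrt(2)))
erf(0.0071) = 0.008
CDF = 0.504
Percentile rank = 0.504 * 100 = 50.4

50.4


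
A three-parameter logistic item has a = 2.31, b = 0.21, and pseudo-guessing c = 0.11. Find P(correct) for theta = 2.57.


logit = 2.31*(2.57 - 0.21) = 5.4516
P* = 1/(1 + exp(-5.4516)) = 0.9957
P = 0.11 + (1 - 0.11) * 0.9957
P = 0.9962

0.9962


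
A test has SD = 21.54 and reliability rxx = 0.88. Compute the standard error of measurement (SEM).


SEM = SD * sqrt(1 - rxx)
SEM = 21.54 * sqrt(1 - 0.88)
SEM = 21.54 * sqrt(0.12) = 21.54 * 0.34641
SEM = 7.4617

7.4617


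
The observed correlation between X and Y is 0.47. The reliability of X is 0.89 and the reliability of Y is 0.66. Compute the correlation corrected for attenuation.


r_corrected = rxy / sqrt(rxx * ryy)
= 0.47 / sqrt(0.89 * 0.66)
= 0.47 / sqrt(0.5874)
= 0.47 / 0.76642
r_corrected = 0.6132

0.6132


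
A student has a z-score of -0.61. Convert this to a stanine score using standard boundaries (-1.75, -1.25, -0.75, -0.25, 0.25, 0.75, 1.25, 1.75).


Stanine boundaries: [-1.75, -1.25, -0.75, -0.25, 0.25, 0.75, 1.25, 1.75]
z = -0.61
Check each boundary:
  z >= -1.75 -> could be stanine 2
  z >= -1.25 -> could be stanine 3
  z >= -0.75 -> could be stanine 4
  z < -0.25
  z < 0.25
  z < 0.75
  z < 1.25
  z < 1.75
Highest qualifying boundary gives stanine = 4

4


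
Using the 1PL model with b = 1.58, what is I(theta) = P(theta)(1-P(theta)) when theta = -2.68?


P = 1/(1+exp(-(-2.68-1.58))) = 0.0139
I = P*(1-P) = 0.0139 * 0.9861
I = 0.0137

0.0137


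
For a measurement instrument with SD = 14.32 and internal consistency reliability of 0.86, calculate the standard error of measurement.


SEM = SD * sqrt(1 - rxx)
SEM = 14.32 * sqrt(1 - 0.86)
SEM = 14.32 * sqrt(0.14) = 14.32 * 0.374166
SEM = 5.3581

5.3581


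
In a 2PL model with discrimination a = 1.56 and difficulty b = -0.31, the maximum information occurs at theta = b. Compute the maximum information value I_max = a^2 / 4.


For 2PL, max info at theta = b = -0.31
I_max = a^2 / 4 = 1.56^2 / 4
= 2.4336 / 4
I_max = 0.6084

0.6084


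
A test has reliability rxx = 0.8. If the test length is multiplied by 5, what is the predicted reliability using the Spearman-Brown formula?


r_new = (n * rxx) / (1 + (n-1) * rxx)
r_new = (5 * 0.8) / (1 + 4 * 0.8)
r_new = 4.0 / 4.2
r_new = 0.9524

0.9524


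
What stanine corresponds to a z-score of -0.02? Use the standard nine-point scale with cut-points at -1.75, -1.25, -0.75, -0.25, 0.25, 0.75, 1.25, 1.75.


Stanine boundaries: [-1.75, -1.25, -0.75, -0.25, 0.25, 0.75, 1.25, 1.75]
z = -0.02
Check each boundary:
  z >= -1.75 -> could be stanine 2
  z >= -1.25 -> could be stanine 3
  z >= -0.75 -> could be stanine 4
  z >= -0.25 -> could be stanine 5
  z < 0.25
  z < 0.75
  z < 1.25
  z < 1.75
Highest qualifying boundary gives stanine = 5

5


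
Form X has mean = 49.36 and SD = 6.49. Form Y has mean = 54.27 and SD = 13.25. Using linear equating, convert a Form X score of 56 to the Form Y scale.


slope = SD_Y / SD_X = 13.25 / 6.49 ~ 2.0416
intercept = mean_Y - slope * mean_X = 54.27 - (13.25 / 6.49) * 49.36 ~ -46.5035
Y = slope * X + intercept. To avoid rounding drift from the rounded slope/intercept, evaluate the equivalent form Y = mean_Y + SD_Y * (X - mean_X) / SD_X at full precision:
Y = 54.27 + 13.25 * (56 - 49.36) / 6.49
Y = 54.27 + 13.25 * 6.64 / 6.49
Y = 54.27 + 87.98 / 6.49
Y = 54.27 + 13.5562
Y = 67.8262

67.8262


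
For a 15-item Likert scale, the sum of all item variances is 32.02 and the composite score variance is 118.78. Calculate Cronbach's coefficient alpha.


alpha = (k/(k-1)) * (1 - sum(si^2)/s_total^2)
= (15/14) * (1 - 32.02/118.78)
alpha = 0.7826

0.7826


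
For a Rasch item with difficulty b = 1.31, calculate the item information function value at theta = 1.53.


P = 1/(1+exp(-(1.53-1.31))) = 0.5548
I = P*(1-P) = 0.5548 * 0.4452
I = 0.247

0.247


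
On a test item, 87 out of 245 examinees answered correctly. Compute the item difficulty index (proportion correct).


Item difficulty p = number correct / total examinees
p = 87 / 245
p = 0.3551

0.3551


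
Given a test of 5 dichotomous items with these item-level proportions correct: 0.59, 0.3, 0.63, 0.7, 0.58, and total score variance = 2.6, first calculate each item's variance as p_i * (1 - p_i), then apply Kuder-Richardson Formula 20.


For each item, compute p_i * q_i:
  Item 1: 0.59 * 0.41 = 0.2419
  Item 2: 0.3 * 0.7 = 0.21
  Item 3: 0.63 * 0.37 = 0.2331
  Item 4: 0.7 * 0.3 = 0.21
  Item 5: 0.58 * 0.42 = 0.2436
Sum(p_i * q_i) = 0.2419 + 0.21 + 0.2331 + 0.21 + 0.2436 = 1.1386
KR-20 = (k/(k-1)) * (1 - Sum(p_i*q_i) / Var_total)
= (5/4) * (1 - 1.1386/2.6)
= 1.25 * 0.5621
KR-20 = 0.7026

0.7026


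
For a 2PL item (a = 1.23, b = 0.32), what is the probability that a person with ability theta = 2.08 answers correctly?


a*(theta - b) = 1.23 * (2.08 - 0.32) = 2.1648
exp(-2.1648) = 0.1148
P = 1 / (1 + 0.1148)
P = 0.897

0.897


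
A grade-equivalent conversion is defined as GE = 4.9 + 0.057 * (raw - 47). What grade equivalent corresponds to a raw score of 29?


raw - median = 29 - 47 = -18
slope * diff = 0.057 * -18 = -1.026
GE = 4.9 + -1.026
GE = 3.874

3.874


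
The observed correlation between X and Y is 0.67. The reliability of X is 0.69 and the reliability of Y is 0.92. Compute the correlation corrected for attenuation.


r_corrected = rxy / sqrt(rxx * ryy)
= 0.67 / sqrt(0.69 * 0.92)
= 0.67 / sqrt(0.6348)
= 0.67 / 0.796743
r_corrected = 0.8409

0.8409


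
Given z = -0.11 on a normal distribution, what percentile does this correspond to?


CDF(z) = 0.5 * (1 + erf(z/sqrt(2)))
erf(-0.0778) = -0.0876
CDF = 0.4562
Percentile rank = 0.4562 * 100 = 45.62

45.62


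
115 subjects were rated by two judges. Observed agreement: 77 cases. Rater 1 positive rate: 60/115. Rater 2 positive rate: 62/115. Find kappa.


P_o = 77/115 = 0.669565
P_e = (60*62 + 55*53) / 13225 = 0.501701
kappa = (P_o - P_e) / (1 - P_e)
kappa = (0.669565 - 0.501701) / (1 - 0.501701)
kappa = 0.3369

0.3369


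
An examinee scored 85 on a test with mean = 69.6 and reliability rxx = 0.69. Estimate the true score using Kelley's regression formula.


T_est = rxx * X + (1 - rxx) * mean
T_est = 0.69 * 85 + 0.31 * 69.6
T_est = 58.65 + 21.576
T_est = 80.226

80.226


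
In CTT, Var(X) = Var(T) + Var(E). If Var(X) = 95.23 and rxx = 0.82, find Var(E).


var_true = rxx * var_obs = 0.82 * 95.23 = 78.0886
var_error = var_obs - var_true
var_error = 95.23 - 78.0886
var_error = 17.1414

17.1414


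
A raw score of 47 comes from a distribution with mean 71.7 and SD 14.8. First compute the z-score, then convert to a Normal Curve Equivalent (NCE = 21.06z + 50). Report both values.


z = (X - mean) / SD = (47 - 71.7) / 14.8
z = -24.7 / 14.8
z = -1.6689
NCE = NCE = 21.06z + 50
Carry z at full precision (z = -24.7 / 14.8) into the conversion:
NCE = 21.06 * (-24.7 / 14.8) + 50 = -520.182 / 14.8 + 50
NCE = -35.1474 + 50
NCE = 14.8526

14.8526


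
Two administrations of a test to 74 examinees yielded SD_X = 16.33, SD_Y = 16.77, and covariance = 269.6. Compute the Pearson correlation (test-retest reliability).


r = cov(X,Y) / (SD_X * SD_Y)
r = 269.6 / (16.33 * 16.77)
r = 269.6 / 273.8541
r = 0.9845

0.9845


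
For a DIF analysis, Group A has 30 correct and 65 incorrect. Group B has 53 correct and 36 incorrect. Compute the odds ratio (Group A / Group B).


Odds_A = 30/65 = 0.4615
Odds_B = 53/36 = 1.4722
OR = Odds_A / Odds_B = 0.4615 / 1.4722
Exactly, OR = (30 * 36) / (65 * 53) = 1080 / 3445
OR = 0.3135

0.3135


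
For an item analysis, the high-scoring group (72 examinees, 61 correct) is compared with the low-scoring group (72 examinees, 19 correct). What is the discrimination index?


p_upper = 61/72 = 0.8472
p_lower = 19/72 = 0.2639
D = 0.8472 - 0.2639 = 0.5833

0.5833


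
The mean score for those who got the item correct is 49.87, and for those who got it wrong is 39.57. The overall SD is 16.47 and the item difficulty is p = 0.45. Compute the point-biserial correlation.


q = 1 - p = 0.55
rpb = ((M1 - M0) / SD) * sqrt(p * q)
rpb = ((49.87 - 39.57) / 16.47) * sqrt(0.45 * 0.55)
rpb = 0.3111

0.3111


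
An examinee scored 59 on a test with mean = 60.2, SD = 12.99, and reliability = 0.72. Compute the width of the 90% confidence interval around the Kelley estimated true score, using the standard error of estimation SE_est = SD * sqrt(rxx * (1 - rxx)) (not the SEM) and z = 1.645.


True score estimate = 0.72*59 + 0.28*60.2 = 59.336
SE_est = SD * sqrt(rxx * (1 - rxx)) = 12.99 * sqrt(0.72 * 0.28) = 12.99 * sqrt(0.2016) = 5.832496
CI = T_est +/- z * SE_est, so width = 2 * z * SE_est = 2 * 1.645 * 5.832496
Width = 19.1889

19.1889


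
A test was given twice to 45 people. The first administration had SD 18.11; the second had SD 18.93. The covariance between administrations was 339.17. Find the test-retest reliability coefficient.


r = cov(X,Y) / (SD_X * SD_Y)
r = 339.17 / (18.11 * 18.93)
r = 339.17 / 342.8223
r = 0.9893

0.9893


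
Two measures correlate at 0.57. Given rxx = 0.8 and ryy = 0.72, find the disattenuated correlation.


r_corrected = rxy / sqrt(rxx * ryy)
= 0.57 / sqrt(0.8 * 0.72)
= 0.57 / sqrt(0.576)
= 0.57 / 0.758947
r_corrected = 0.751

0.751


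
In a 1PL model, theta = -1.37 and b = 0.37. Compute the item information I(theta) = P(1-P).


P = 1/(1+exp(-(-1.37-0.37))) = 0.1493
I = P*(1-P) = 0.1493 * 0.8507
I = 0.127

0.127


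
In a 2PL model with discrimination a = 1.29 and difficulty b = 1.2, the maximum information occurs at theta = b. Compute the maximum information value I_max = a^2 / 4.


For 2PL, max info at theta = b = 1.2
I_max = a^2 / 4 = 1.29^2 / 4
= 1.6641 / 4
I_max = 0.416

0.416


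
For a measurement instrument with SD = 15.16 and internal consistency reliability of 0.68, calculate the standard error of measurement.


SEM = SD * sqrt(1 - rxx)
SEM = 15.16 * sqrt(1 - 0.68)
SEM = 15.16 * sqrt(0.32) = 15.16 * 0.565685
SEM = 8.5758

8.5758


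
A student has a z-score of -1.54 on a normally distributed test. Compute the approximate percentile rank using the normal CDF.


CDF(z) = 0.5 * (1 + erf(z/sqrt(2)))
erf(-1.0889) = -0.8764
CDF = 0.0618
Percentile rank = 0.0618 * 100 = 6.18

6.18


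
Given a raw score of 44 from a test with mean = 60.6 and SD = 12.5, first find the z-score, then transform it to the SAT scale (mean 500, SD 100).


z = (X - mean) / SD = (44 - 60.6) / 12.5
z = -16.6 / 12.5
z = -1.328
SAT-scale = SAT = 500 + 100z
Carry z at full precision (z = -16.6 / 12.5) into the conversion:
SAT-scale = 500 + 100 * (-16.6 / 12.5) = 500 + -1660 / 12.5
SAT-scale = 500 + -132.8
SAT-scale = 367.2

367.2


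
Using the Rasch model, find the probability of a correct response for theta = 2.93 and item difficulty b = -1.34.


theta - b = 2.93 - -1.34 = 4.27
exp(-(theta - b)) = exp(-4.27) = 0.014
P = 1 / (1 + 0.014)
P = 0.9862

0.9862


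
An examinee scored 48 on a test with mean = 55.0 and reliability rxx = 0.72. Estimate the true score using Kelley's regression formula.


T_est = rxx * X + (1 - rxx) * mean
T_est = 0.72 * 48 + 0.28 * 55.0
T_est = 34.56 + 15.4
T_est = 49.96

49.96


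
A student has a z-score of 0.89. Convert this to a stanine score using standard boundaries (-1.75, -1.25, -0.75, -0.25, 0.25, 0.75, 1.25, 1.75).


Stanine boundaries: [-1.75, -1.25, -0.75, -0.25, 0.25, 0.75, 1.25, 1.75]
z = 0.89
Check each boundary:
  z >= -1.75 -> could be stanine 2
  z >= -1.25 -> could be stanine 3
  z >= -0.75 -> could be stanine 4
  z >= -0.25 -> could be stanine 5
  z >= 0.25 -> could be stanine 6
  z >= 0.75 -> could be stanine 7
  z < 1.25
  z < 1.75
Highest qualifying boundary gives stanine = 7

7


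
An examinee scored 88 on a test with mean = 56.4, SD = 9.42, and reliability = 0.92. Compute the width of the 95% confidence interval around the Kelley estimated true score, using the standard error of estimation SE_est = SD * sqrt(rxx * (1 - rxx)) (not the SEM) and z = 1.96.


True score estimate = 0.92*88 + 0.08*56.4 = 85.472
SE_est = SD * sqrt(rxx * (1 - rxx)) = 9.42 * sqrt(0.92 * 0.08) = 9.42 * sqrt(0.0736) = 2.555582
CI = T_est +/- z * SE_est, so width = 2 * z * SE_est = 2 * 1.96 * 2.555582
Width = 10.0179

10.0179


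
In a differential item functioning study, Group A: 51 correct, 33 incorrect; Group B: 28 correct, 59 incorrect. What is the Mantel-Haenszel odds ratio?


Odds_A = 51/33 = 1.5455
Odds_B = 28/59 = 0.4746
OR = Odds_A / Odds_B = 1.5455 / 0.4746
Exactly, OR = (51 * 59) / (33 * 28) = 3009 / 924
OR = 3.2565

3.2565
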